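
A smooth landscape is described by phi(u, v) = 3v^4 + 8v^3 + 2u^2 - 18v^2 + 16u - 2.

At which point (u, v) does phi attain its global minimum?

(-4, -3)

phi(u,v) separates as P(u) + Q(v) − 2, so its minimum is min P + min Q − 2.
P'(u) = 4u + 16 vanishes at u ∈ {-4}; Q'(v) = 12v(v - 1)(v + 3) vanishes at v ∈ {-3, 0, 1}.
Local minima of P (where P''>0): P(-4)=-32. Local minima of Q: Q(-3)=-135, Q(1)=-7.
So the global minimum of phi is P(-4) + Q(-3) − 2 = -32 − 135 − 2 = -169, attained at (-4, -3).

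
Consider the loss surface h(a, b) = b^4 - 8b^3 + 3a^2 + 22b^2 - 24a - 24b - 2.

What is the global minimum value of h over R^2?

-59

h(a,b) separates as P(a) + Q(b) − 2, so its minimum is min P + min Q − 2.
P'(a) = 6a - 24 vanishes at a ∈ {4}; Q'(b) = 4(b - 3)(b - 2)(b - 1) vanishes at b ∈ {1, 2, 3}.
Local minima of P (where P''>0): P(4)=-48. Local minima of Q: Q(1)=-9, Q(3)=-9.
So the global minimum of h is P(4) + Q(1) − 2 = -48 − 9 − 2 = -59, attained at (4, 1).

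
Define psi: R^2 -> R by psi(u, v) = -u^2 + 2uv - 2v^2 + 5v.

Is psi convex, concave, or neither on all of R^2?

psi is quadratic, so its Hessian is the constant matrix H = [[-2, 2], [2, -4]].
det(H) = 4, tr(H) = -6.
det(H) > 0 and tr(H) < 0, so H is negative definite everywhere: concave.

concave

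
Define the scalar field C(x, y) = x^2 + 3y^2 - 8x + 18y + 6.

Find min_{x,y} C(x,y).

-37

C(x,y) separates as P(x) + Q(y) + 6, so its minimum is min P + min Q + 6.
P'(x) = 2x - 8 vanishes at x ∈ {4}; Q'(y) = 6y + 18 vanishes at y ∈ {-3}.
Local minima of P (where P''>0): P(4)=-16. Local minima of Q: Q(-3)=-27.
So the global minimum of C is P(4) + Q(-3) + 6 = -16 − 27 + 6 = -37, attained at (4, -3).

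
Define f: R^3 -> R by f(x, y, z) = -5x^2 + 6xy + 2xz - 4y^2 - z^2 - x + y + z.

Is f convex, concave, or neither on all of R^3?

concave

f is quadratic, so its Hessian is the constant matrix H = [[-10, 6, 2], [6, -8, 0], [2, 0, -2]].
Leading principal minors: -10, 44, -56.
Signs alternate −, +, − ⇒ H ≺ 0 ⇒ concave.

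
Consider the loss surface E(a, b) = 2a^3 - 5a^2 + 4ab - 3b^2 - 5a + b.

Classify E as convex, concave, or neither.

The term 2a^3 is cubic, so the Hessian is not constant.
∂²E/∂a² = 12a - 10, which takes both signs as a varies (negative for sufficiently negative a). A diagonal entry of the Hessian changing sign means the Hessian is neither positive- nor negative-semidefinite on all of R^2.

neither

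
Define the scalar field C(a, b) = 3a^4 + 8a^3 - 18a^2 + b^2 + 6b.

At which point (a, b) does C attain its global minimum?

C(a,b) separates as P(a) + Q(b), so its minimum is min P + min Q.
P'(a) = 12a(a - 1)(a + 3) vanishes at a ∈ {-3, 0, 1}; Q'(b) = 2b + 6 vanishes at b ∈ {-3}.
Local minima of P (where P''>0): P(-3)=-135, P(1)=-7. Local minima of Q: Q(-3)=-9.
So the global minimum of C is P(-3) + Q(-3) = -135 − 9 = -144, attained at (-3, -3).

(-3, -3)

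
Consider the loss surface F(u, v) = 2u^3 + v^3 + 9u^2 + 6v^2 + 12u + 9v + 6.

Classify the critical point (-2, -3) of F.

local maximum

The mixed partial ∂²F/∂u∂v is 0, so the Hessian at any point is diag(F_uu, F_vv) = diag(6(2u + 3), 6(v + 2)).
At (-2, -3): H = diag(-6, -6).
Both eigenvalues are negative, so H is negative definite: a local maximum.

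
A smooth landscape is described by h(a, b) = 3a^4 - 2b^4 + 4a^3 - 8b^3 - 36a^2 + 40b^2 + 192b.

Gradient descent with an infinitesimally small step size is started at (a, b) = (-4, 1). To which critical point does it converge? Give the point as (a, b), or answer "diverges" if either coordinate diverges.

h is separable, so gradient descent decouples: a follows -∂h/∂a, b follows -∂h/∂b.
∂h/∂a = 12a(a - 2)(a + 3); at a=-4 this is -288, so a increases.
∂h/∂b = -8(b - 3)(b + 2)(b + 4); at b=1 this is 240, so b decreases.
a converges to its nearest critical value -3 (a local min of the a-part); b converges to -2. The iterate converges to (-3, -2).

(-3, -2)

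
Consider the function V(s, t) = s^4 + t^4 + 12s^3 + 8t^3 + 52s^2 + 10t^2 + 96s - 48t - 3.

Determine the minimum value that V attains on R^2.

V(s,t) separates as P(s) + Q(t) − 3, so its minimum is min P + min Q − 3.
P'(s) = 4(s + 2)(s + 3)(s + 4) vanishes at s ∈ {-4, -3, -2}; Q'(t) = 4(t - 1)(t + 3)(t + 4) vanishes at t ∈ {-4, -3, 1}.
Local minima of P (where P''>0): P(-4)=-64, P(-2)=-64. Local minima of Q: Q(-4)=96, Q(1)=-29.
So the global minimum of V is P(-4) + Q(1) − 3 = -64 − 29 − 3 = -96, attained at (-4, 1).

-96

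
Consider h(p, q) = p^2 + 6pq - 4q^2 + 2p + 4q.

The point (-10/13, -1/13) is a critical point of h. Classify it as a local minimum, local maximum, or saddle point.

saddle point

The Hessian of h is constant: H = [[2, 6], [6, -8]].
det(H) = 2·(-8) − 6² = -52.
Since det(H) < 0, H is indefinite and the critical point is a saddle point.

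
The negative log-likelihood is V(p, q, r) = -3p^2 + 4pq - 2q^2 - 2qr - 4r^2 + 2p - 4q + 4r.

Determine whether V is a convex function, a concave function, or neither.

V is quadratic, so its Hessian is the constant matrix H = [[-6, 4, 0], [4, -4, -2], [0, -2, -8]].
Leading principal minors: -6, 8, -40.
Signs alternate −, +, − ⇒ H ≺ 0 ⇒ concave.

concave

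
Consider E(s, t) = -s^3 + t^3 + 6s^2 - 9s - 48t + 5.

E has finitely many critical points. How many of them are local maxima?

E separates as a function of s plus a function of t, so ∇E=0 decouples.
∂E/∂s = -3(s - 3)(s - 1) = 0 at s ∈ {1, 3}; ∂E/∂t = 3(t - 4)(t + 4) = 0 at t ∈ {-4, 4}.
The Hessian is diagonal: diag(E_ss, E_tt). Second derivatives: E_ss(1)=6, E_ss(3)=-6; E_tt(-4)=-24, E_tt(4)=24.
Local maxima occur where both diagonal entries negative: (3, -4). Count: 1.

1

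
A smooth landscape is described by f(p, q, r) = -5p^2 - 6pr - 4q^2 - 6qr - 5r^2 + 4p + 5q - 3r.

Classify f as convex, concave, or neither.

concave

f is quadratic, so its Hessian is the constant matrix H = [[-10, 0, -6], [0, -8, -6], [-6, -6, -10]].
Leading principal minors: -10, 80, -152.
Signs alternate −, +, − ⇒ H ≺ 0 ⇒ concave.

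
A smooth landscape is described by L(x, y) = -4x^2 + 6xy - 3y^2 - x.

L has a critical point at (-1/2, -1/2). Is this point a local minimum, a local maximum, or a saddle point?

local maximum

The Hessian of L is constant: H = [[-8, 6], [6, -6]].
det(H) = (-8)·(-6) − 6² = 12.
det(H) > 0 and tr(H) = -14 < 0, so H is negative definite and the point is a local maximum.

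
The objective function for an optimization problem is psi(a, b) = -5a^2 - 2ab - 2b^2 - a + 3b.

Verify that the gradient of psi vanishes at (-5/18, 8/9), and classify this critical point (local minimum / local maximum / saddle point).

local maximum

∇psi = (-10a - 2b - 1, -2a - 4b + 3); substituting (-5/18, 8/9) gives ∇psi = (0, 0), so (-5/18, 8/9) is indeed a critical point.
The Hessian of psi is constant: H = [[-10, -2], [-2, -4]].
det(H) = (-10)·(-4) − (-2)² = 36.
det(H) > 0 and tr(H) = -14 < 0, so H is negative definite and the point is a local maximum.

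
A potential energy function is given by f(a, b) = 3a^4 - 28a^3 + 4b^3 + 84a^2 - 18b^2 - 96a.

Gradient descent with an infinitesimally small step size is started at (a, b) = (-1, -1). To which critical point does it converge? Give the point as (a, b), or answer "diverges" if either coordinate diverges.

f is separable, so gradient descent decouples: a follows -∂f/∂a, b follows -∂f/∂b.
∂f/∂a = 12(a - 4)(a - 2)(a - 1); at a=-1 this is -360, so a increases.
∂f/∂b = 12b(b - 3); at b=-1 this is 48, so b decreases.
The b-coordinate has no critical point in that direction and runs off to infinity.

diverges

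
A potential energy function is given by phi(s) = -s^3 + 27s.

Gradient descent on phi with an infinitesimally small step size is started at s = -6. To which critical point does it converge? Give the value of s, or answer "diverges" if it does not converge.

phi'(s) = -3(s - 3)(s + 3), so phi'(-6) = -81.
Gradient descent moves in the -phi' direction, i.e. s is increasing.
The nearest critical point in that direction is s = -3, where phi'' = 18 > 0 (a local minimum). The iterate converges there.

-3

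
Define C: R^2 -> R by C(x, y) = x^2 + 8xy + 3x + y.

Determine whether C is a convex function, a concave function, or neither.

C is quadratic, so its Hessian is the constant matrix H = [[2, 8], [8, 0]].
det(H) = -64, tr(H) = 2.
det(H) < 0, so H is indefinite: neither convex nor concave.

neither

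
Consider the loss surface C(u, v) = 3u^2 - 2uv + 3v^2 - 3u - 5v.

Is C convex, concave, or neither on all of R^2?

C is quadratic, so its Hessian is the constant matrix H = [[6, -2], [-2, 6]].
det(H) = 32, tr(H) = 12.
det(H) > 0 and tr(H) > 0, so H is positive definite everywhere: convex.

convex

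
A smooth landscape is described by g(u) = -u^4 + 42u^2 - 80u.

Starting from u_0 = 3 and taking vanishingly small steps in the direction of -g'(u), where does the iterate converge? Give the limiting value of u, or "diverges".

1

g'(u) = -4(u - 4)(u - 1)(u + 5), so g'(3) = 64.
Gradient descent moves in the -g' direction, i.e. u is decreasing.
The nearest critical point in that direction is u = 1, where g'' = 72 > 0 (a local minimum). The iterate converges there.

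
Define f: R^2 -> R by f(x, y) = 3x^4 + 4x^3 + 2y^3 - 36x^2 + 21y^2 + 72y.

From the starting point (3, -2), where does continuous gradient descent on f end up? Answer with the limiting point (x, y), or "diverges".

f is separable, so gradient descent decouples: x follows -∂f/∂x, y follows -∂f/∂y.
∂f/∂x = 12x(x - 2)(x + 3); at x=3 this is 216, so x decreases.
∂f/∂y = 6(y + 3)(y + 4); at y=-2 this is 12, so y decreases.
x converges to its nearest critical value 2 (a local min of the x-part); y converges to -3. The iterate converges to (2, -3).

(2, -3)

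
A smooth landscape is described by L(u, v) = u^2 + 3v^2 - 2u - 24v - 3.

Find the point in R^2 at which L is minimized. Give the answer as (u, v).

(1, 4)

L(u,v) separates as P(u) + Q(v) − 3, so its minimum is min P + min Q − 3.
P'(u) = 2u - 2 vanishes at u ∈ {1}; Q'(v) = 6v - 24 vanishes at v ∈ {4}.
Local minima of P (where P''>0): P(1)=-1. Local minima of Q: Q(4)=-48.
So the global minimum of L is P(1) + Q(4) − 3 = -1 − 48 − 3 = -52, attained at (1, 4).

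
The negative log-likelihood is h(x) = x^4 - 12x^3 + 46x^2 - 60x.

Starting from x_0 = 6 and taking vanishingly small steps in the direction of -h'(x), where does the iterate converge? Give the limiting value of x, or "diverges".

h'(x) = 4(x - 5)(x - 3)(x - 1), so h'(6) = 60.
Gradient descent moves in the -h' direction, i.e. x is decreasing.
The nearest critical point in that direction is x = 5, where h'' = 32 > 0 (a local minimum). The iterate converges there.

5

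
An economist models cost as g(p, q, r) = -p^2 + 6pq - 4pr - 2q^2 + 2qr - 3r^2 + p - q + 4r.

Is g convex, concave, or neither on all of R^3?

neither

g is quadratic, so its Hessian is the constant matrix H = [[-2, 6, -4], [6, -4, 2], [-4, 2, -6]].
Leading principal minors: -2, -28, 144.
Neither pattern holds ⇒ H is indefinite ⇒ neither convex nor concave.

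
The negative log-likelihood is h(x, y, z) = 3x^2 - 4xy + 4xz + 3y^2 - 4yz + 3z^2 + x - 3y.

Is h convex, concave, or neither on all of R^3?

convex

h is quadratic, so its Hessian is the constant matrix H = [[6, -4, 4], [-4, 6, -4], [4, -4, 6]].
Leading principal minors: 6, 20, 56.
All positive ⇒ H ≻ 0 ⇒ convex.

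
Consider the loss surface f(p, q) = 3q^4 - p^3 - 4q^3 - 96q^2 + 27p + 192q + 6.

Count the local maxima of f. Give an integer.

f separates as a function of p plus a function of q, so ∇f=0 decouples.
∂f/∂p = -3(p - 3)(p + 3) = 0 at p ∈ {-3, 3}; ∂f/∂q = 12(q - 4)(q - 1)(q + 4) = 0 at q ∈ {-4, 1, 4}.
The Hessian is diagonal: diag(f_pp, f_qq). Second derivatives: f_pp(-3)=18, f_pp(3)=-18; f_qq(-4)=480, f_qq(1)=-180, f_qq(4)=288.
Local maxima occur where both diagonal entries negative: (3, 1). Count: 1.

1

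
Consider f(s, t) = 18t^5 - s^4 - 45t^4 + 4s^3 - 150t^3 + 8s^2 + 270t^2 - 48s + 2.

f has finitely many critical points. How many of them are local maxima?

4

f separates as a function of s plus a function of t, so ∇f=0 decouples.
∂f/∂s = -4(s - 3)(s - 2)(s + 2) = 0 at s ∈ {-2, 2, 3}; ∂f/∂t = 90t(t - 3)(t - 1)(t + 2) = 0 at t ∈ {-2, 0, 1, 3}.
The Hessian is diagonal: diag(f_ss, f_tt). Second derivatives: f_ss(-2)=-80, f_ss(2)=16, f_ss(3)=-20; f_tt(-2)=-2700, f_tt(0)=540, f_tt(1)=-540, f_tt(3)=2700.
Local maxima occur where both diagonal entries negative: (-2, -2), (-2, 1), (3, -2), (3, 1). Count: 4.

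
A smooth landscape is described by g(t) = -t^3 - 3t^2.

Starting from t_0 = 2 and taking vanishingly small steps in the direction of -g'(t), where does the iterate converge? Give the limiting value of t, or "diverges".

g'(t) = -3t(t + 2), so g'(2) = -24.
Gradient descent moves in the -g' direction, i.e. t is increasing.
There is no critical point above t=2, and g' keeps the same sign, so the iterate runs off to +∞.

diverges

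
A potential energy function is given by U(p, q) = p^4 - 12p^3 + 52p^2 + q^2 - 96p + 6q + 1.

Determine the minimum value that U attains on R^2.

-72

U(p,q) separates as A(p) + B(q) + 1, so its minimum is min A + min B + 1.
A'(p) = 4(p - 4)(p - 3)(p - 2) vanishes at p ∈ {2, 3, 4}; B'(q) = 2q + 6 vanishes at q ∈ {-3}.
Local minima of A (where A''>0): A(2)=-64, A(4)=-64. Local minima of B: B(-3)=-9.
So the global minimum of U is A(2) + B(-3) + 1 = -64 − 9 + 1 = -72, attained at (2, -3).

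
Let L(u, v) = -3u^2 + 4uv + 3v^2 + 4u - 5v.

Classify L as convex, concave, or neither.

neither

L is quadratic, so its Hessian is the constant matrix H = [[-6, 4], [4, 6]].
det(H) = -52, tr(H) = 0.
det(H) < 0, so H is indefinite: neither convex nor concave.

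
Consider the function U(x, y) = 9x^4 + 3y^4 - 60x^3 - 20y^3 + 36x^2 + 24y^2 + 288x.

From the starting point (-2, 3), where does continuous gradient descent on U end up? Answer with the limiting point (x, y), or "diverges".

U is separable, so gradient descent decouples: x follows -∂U/∂x, y follows -∂U/∂y.
∂U/∂x = 36(x - 4)(x - 2)(x + 1); at x=-2 this is -864, so x increases.
∂U/∂y = 12y(y - 4)(y - 1); at y=3 this is -72, so y increases.
x converges to its nearest critical value -1 (a local min of the x-part); y converges to 4. The iterate converges to (-1, 4).

(-1, 4)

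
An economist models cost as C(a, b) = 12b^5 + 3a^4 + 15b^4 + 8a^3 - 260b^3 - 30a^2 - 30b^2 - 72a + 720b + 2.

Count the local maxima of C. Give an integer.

C separates as a function of a plus a function of b, so ∇C=0 decouples.
∂C/∂a = 12(a - 2)(a + 1)(a + 3) = 0 at a ∈ {-3, -1, 2}; ∂C/∂b = 60(b - 3)(b - 1)(b + 1)(b + 4) = 0 at b ∈ {-4, -1, 1, 3}.
The Hessian is diagonal: diag(C_aa, C_bb). Second derivatives: C_aa(-3)=120, C_aa(-1)=-72, C_aa(2)=180; C_bb(-4)=-6300, C_bb(-1)=1440, C_bb(1)=-1200, C_bb(3)=3360.
Local maxima occur where both diagonal entries negative: (-1, -4), (-1, 1). Count: 2.

2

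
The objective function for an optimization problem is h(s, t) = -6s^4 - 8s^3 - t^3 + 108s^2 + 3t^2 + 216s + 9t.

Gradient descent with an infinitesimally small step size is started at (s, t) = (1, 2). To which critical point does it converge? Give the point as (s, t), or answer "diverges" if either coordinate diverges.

(-1, -1)

h is separable, so gradient descent decouples: s follows -∂h/∂s, t follows -∂h/∂t.
∂h/∂s = -24(s - 3)(s + 1)(s + 3); at s=1 this is 384, so s decreases.
∂h/∂t = -3(t - 3)(t + 1); at t=2 this is 9, so t decreases.
s converges to its nearest critical value -1 (a local min of the s-part); t converges to -1. The iterate converges to (-1, -1).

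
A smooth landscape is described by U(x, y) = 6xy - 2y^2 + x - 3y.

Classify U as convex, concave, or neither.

U is quadratic, so its Hessian is the constant matrix H = [[0, 6], [6, -4]].
det(H) = -36, tr(H) = -4.
det(H) < 0, so H is indefinite: neither convex nor concave.

neither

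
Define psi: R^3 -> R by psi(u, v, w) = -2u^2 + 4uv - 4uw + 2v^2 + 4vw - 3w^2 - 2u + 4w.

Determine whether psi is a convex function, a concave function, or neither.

psi is quadratic, so its Hessian is the constant matrix H = [[-4, 4, -4], [4, 4, 4], [-4, 4, -6]].
Leading principal minors: -4, -32, 64.
Neither pattern holds ⇒ H is indefinite ⇒ neither convex nor concave.

neither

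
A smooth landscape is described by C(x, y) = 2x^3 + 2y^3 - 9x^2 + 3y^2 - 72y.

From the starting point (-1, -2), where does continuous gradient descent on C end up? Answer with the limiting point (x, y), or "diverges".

C is separable, so gradient descent decouples: x follows -∂C/∂x, y follows -∂C/∂y.
∂C/∂x = 6x(x - 3); at x=-1 this is 24, so x decreases.
∂C/∂y = 6(y - 3)(y + 4); at y=-2 this is -60, so y increases.
The x-coordinate has no critical point in that direction and runs off to infinity.

diverges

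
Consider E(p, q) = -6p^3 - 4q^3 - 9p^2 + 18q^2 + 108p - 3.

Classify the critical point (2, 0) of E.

The mixed partial ∂²E/∂p∂q is 0, so the Hessian at any point is diag(E_pp, E_qq) = diag(-18(2p + 1), 12(-2q + 3)).
At (2, 0): H = diag(-90, 36).
The eigenvalues have opposite signs, so H is indefinite: a saddle point.

saddle point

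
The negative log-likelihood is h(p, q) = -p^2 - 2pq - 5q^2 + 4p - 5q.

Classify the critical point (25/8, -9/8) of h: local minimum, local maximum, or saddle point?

local maximum

The Hessian of h is constant: H = [[-2, -2], [-2, -10]].
det(H) = (-2)·(-10) − (-2)² = 16.
det(H) > 0 and tr(H) = -12 < 0, so H is negative definite and the point is a local maximum.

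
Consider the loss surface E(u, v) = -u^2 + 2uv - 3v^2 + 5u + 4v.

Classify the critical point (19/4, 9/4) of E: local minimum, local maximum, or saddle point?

The Hessian of E is constant: H = [[-2, 2], [2, -6]].
det(H) = (-2)·(-6) − 2² = 8.
det(H) > 0 and tr(H) = -8 < 0, so H is negative definite and the point is a local maximum.

local maximum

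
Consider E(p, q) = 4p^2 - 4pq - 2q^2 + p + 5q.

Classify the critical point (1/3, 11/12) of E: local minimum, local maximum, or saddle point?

saddle point

The Hessian of E is constant: H = [[8, -4], [-4, -4]].
det(H) = 8·(-4) − (-4)² = -48.
Since det(H) < 0, H is indefinite and the critical point is a saddle point.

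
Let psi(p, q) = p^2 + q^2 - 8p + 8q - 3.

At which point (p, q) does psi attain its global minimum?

(4, -4)

psi(p,q) separates as A(p) + B(q) − 3, so its minimum is min A + min B − 3.
A'(p) = 2p - 8 vanishes at p ∈ {4}; B'(q) = 2q + 8 vanishes at q ∈ {-4}.
Local minima of A (where A''>0): A(4)=-16. Local minima of B: B(-4)=-16.
So the global minimum of psi is A(4) + B(-4) − 3 = -16 − 16 − 3 = -35, attained at (4, -4).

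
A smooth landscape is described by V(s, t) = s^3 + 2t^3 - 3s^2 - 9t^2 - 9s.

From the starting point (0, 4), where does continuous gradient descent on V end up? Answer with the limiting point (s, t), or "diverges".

(3, 3)

V is separable, so gradient descent decouples: s follows -∂V/∂s, t follows -∂V/∂t.
∂V/∂s = 3(s - 3)(s + 1); at s=0 this is -9, so s increases.
∂V/∂t = 6t(t - 3); at t=4 this is 24, so t decreases.
s converges to its nearest critical value 3 (a local min of the s-part); t converges to 3. The iterate converges to (3, 3).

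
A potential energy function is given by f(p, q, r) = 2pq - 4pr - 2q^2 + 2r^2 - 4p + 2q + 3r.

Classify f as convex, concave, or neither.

neither

f is quadratic, so its Hessian is the constant matrix H = [[0, 2, -4], [2, -4, 0], [-4, 0, 4]].
Leading principal minors: 0, -4, 48.
Neither pattern holds ⇒ H is indefinite ⇒ neither convex nor concave.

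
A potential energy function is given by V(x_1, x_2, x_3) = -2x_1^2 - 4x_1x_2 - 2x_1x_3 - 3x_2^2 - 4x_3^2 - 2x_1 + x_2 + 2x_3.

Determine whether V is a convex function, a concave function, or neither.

V is quadratic, so its Hessian is the constant matrix H = [[-4, -4, -2], [-4, -6, 0], [-2, 0, -8]].
Leading principal minors: -4, 8, -40.
Signs alternate −, +, − ⇒ H ≺ 0 ⇒ concave.

concave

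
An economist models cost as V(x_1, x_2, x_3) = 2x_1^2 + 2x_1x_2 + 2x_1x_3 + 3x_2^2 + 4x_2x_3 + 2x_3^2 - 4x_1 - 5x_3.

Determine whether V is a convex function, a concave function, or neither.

V is quadratic, so its Hessian is the constant matrix H = [[4, 2, 2], [2, 6, 4], [2, 4, 4]].
Leading principal minors: 4, 20, 24.
All positive ⇒ H ≻ 0 ⇒ convex.

convex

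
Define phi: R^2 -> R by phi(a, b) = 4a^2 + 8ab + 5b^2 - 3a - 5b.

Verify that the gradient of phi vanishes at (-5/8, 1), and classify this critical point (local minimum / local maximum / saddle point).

local minimum

∇phi = (8a + 8b - 3, 8a + 10b - 5); substituting (-5/8, 1) gives ∇phi = (0, 0), so (-5/8, 1) is indeed a critical point.
The Hessian of phi is constant: H = [[8, 8], [8, 10]].
det(H) = 8·10 − 8² = 16.
det(H) > 0 and tr(H) = 18 > 0, so H is positive definite and the point is a local minimum.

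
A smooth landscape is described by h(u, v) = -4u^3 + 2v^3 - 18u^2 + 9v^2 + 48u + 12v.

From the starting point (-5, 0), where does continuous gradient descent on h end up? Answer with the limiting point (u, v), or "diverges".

(-4, -1)

h is separable, so gradient descent decouples: u follows -∂h/∂u, v follows -∂h/∂v.
∂h/∂u = -12(u - 1)(u + 4); at u=-5 this is -72, so u increases.
∂h/∂v = 6(v + 1)(v + 2); at v=0 this is 12, so v decreases.
u converges to its nearest critical value -4 (a local min of the u-part); v converges to -1. The iterate converges to (-4, -1).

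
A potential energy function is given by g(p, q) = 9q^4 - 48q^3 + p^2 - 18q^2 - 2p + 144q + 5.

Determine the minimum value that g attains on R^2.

g(p,q) separates as A(p) + B(q) + 5, so its minimum is min A + min B + 5.
A'(p) = 2p - 2 vanishes at p ∈ {1}; B'(q) = 36(q - 4)(q - 1)(q + 1) vanishes at q ∈ {-1, 1, 4}.
Local minima of A (where A''>0): A(1)=-1. Local minima of B: B(-1)=-105, B(4)=-480.
So the global minimum of g is A(1) + B(4) + 5 = -1 − 480 + 5 = -476, attained at (1, 4).

-476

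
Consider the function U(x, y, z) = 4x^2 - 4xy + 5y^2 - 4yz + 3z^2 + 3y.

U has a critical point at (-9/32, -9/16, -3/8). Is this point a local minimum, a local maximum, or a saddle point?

The Hessian is constant: H = [[8, -4, 0], [-4, 10, -4], [0, -4, 6]].
Leading principal minors: Δ₁ = 8, Δ₂ = 64, Δ₃ = 256.
All leading minors are positive, so H is positive definite: a local minimum.

local minimum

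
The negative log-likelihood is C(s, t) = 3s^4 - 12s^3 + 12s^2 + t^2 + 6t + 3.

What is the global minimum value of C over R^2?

C(s,t) separates as P(s) + Q(t) + 3, so its minimum is min P + min Q + 3.
P'(s) = 12s(s - 2)(s - 1) vanishes at s ∈ {0, 1, 2}; Q'(t) = 2(t + 3) vanishes at t ∈ {-3}.
Local minima of P (where P''>0): P(0)=0, P(2)=0. Local minima of Q: Q(-3)=-9.
So the global minimum of C is P(0) + Q(-3) + 3 = 0 − 9 + 3 = -6, attained at (0, -3).

-6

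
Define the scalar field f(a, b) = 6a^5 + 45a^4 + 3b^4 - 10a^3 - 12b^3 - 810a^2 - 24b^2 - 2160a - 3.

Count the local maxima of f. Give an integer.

f separates as a function of a plus a function of b, so ∇f=0 decouples.
∂f/∂a = 30(a - 3)(a + 2)(a + 3)(a + 4) = 0 at a ∈ {-4, -3, -2, 3}; ∂f/∂b = 12b(b - 4)(b + 1) = 0 at b ∈ {-1, 0, 4}.
The Hessian is diagonal: diag(f_aa, f_bb). Second derivatives: f_aa(-4)=-420, f_aa(-3)=180, f_aa(-2)=-300, f_aa(3)=6300; f_bb(-1)=60, f_bb(0)=-48, f_bb(4)=240.
Local maxima occur where both diagonal entries negative: (-4, 0), (-2, 0). Count: 2.

2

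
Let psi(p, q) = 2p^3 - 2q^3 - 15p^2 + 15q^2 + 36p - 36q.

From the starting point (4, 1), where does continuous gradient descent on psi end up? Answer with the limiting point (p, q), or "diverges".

(3, 2)

psi is separable, so gradient descent decouples: p follows -∂psi/∂p, q follows -∂psi/∂q.
∂psi/∂p = 6(p - 3)(p - 2); at p=4 this is 12, so p decreases.
∂psi/∂q = -6(q - 3)(q - 2); at q=1 this is -12, so q increases.
p converges to its nearest critical value 3 (a local min of the p-part); q converges to 2. The iterate converges to (3, 2).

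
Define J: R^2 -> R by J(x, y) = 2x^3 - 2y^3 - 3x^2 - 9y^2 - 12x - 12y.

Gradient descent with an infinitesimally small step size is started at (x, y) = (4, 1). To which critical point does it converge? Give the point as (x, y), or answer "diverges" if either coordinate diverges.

diverges

J is separable, so gradient descent decouples: x follows -∂J/∂x, y follows -∂J/∂y.
∂J/∂x = 6(x - 2)(x + 1); at x=4 this is 60, so x decreases.
∂J/∂y = -6(y + 1)(y + 2); at y=1 this is -36, so y increases.
The y-coordinate has no critical point in that direction and runs off to infinity.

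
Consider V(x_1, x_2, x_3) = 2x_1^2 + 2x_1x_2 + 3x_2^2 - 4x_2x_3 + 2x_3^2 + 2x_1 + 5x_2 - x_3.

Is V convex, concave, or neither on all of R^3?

convex

V is quadratic, so its Hessian is the constant matrix H = [[4, 2, 0], [2, 6, -4], [0, -4, 4]].
Leading principal minors: 4, 20, 16.
All positive ⇒ H ≻ 0 ⇒ convex.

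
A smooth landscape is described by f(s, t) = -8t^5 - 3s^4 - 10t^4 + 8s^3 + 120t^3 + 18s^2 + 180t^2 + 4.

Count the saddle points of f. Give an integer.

f separates as a function of s plus a function of t, so ∇f=0 decouples.
∂f/∂s = -12s(s - 3)(s + 1) = 0 at s ∈ {-1, 0, 3}; ∂f/∂t = -40t(t - 3)(t + 1)(t + 3) = 0 at t ∈ {-3, -1, 0, 3}.
The Hessian is diagonal: diag(f_ss, f_tt). Second derivatives: f_ss(-1)=-48, f_ss(0)=36, f_ss(3)=-144; f_tt(-3)=1440, f_tt(-1)=-320, f_tt(0)=360, f_tt(3)=-2880.
Saddle points occur where the two diagonal entries have opposite signs: (-1, -3), (-1, 0), (0, -1), (0, 3), (3, -3), (3, 0). Count: 6.

6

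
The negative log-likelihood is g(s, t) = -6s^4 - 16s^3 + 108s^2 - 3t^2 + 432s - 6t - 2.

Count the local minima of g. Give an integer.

0

g separates as a function of s plus a function of t, so ∇g=0 decouples.
∂g/∂s = -24(s - 3)(s + 2)(s + 3) = 0 at s ∈ {-3, -2, 3}; ∂g/∂t = -6(t + 1) = 0 at t ∈ {-1}.
The Hessian is diagonal: diag(g_ss, g_tt). Second derivatives: g_ss(-3)=-144, g_ss(-2)=120, g_ss(3)=-720; g_tt(-1)=-6.
Local minima occur where both diagonal entries positive: none. Count: 0.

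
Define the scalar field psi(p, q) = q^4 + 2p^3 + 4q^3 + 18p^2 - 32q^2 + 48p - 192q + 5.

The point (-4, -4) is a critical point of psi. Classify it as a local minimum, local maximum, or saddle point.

The mixed partial ∂²psi/∂p∂q is 0, so the Hessian at any point is diag(psi_pp, psi_qq) = diag(12(p + 3), 4(3q^2 + 6q - 16)).
At (-4, -4): H = diag(-12, 32).
The eigenvalues have opposite signs, so H is indefinite: a saddle point.

saddle point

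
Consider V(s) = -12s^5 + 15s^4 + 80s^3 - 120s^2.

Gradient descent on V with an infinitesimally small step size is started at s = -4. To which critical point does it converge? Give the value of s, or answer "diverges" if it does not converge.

V'(s) = -60s(s - 2)(s - 1)(s + 2), so V'(-4) = -14400.
Gradient descent moves in the -V' direction, i.e. s is increasing.
The nearest critical point in that direction is s = -2, where V'' = 1440 > 0 (a local minimum). The iterate converges there.

-2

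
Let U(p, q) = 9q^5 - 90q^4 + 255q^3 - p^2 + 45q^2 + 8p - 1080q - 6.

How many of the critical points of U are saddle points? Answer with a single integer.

U separates as a function of p plus a function of q, so ∇U=0 decouples.
∂U/∂p = -2(p - 4) = 0 at p ∈ {4}; ∂U/∂q = 45(q - 4)(q - 3)(q - 2)(q + 1) = 0 at q ∈ {-1, 2, 3, 4}.
The Hessian is diagonal: diag(U_pp, U_qq). Second derivatives: U_pp(4)=-2; U_qq(-1)=-2700, U_qq(2)=270, U_qq(3)=-180, U_qq(4)=450.
Saddle points occur where the two diagonal entries have opposite signs: (4, 2), (4, 4). Count: 2.

2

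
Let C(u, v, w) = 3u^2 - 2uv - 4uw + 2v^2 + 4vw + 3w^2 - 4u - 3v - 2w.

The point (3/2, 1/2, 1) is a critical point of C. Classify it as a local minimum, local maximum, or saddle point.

The Hessian is constant: H = [[6, -2, -4], [-2, 4, 4], [-4, 4, 6]].
Leading principal minors: Δ₁ = 6, Δ₂ = 20, Δ₃ = 24.
All leading minors are positive, so H is positive definite: a local minimum.

local minimum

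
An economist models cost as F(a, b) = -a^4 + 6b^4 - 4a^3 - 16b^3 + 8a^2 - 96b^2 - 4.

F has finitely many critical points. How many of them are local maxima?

F separates as a function of a plus a function of b, so ∇F=0 decouples.
∂F/∂a = -4a(a - 1)(a + 4) = 0 at a ∈ {-4, 0, 1}; ∂F/∂b = 24b(b - 4)(b + 2) = 0 at b ∈ {-2, 0, 4}.
The Hessian is diagonal: diag(F_aa, F_bb). Second derivatives: F_aa(-4)=-80, F_aa(0)=16, F_aa(1)=-20; F_bb(-2)=288, F_bb(0)=-192, F_bb(4)=576.
Local maxima occur where both diagonal entries negative: (-4, 0), (1, 0). Count: 2.

2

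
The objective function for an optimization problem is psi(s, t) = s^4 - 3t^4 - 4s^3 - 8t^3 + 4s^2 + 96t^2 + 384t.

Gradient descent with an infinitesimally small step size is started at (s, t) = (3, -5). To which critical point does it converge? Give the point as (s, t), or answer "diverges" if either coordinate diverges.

psi is separable, so gradient descent decouples: s follows -∂psi/∂s, t follows -∂psi/∂t.
∂psi/∂s = 4s(s - 2)(s - 1); at s=3 this is 24, so s decreases.
∂psi/∂t = -12(t - 4)(t + 2)(t + 4); at t=-5 this is 324, so t decreases.
The t-coordinate has no critical point in that direction and runs off to infinity.

diverges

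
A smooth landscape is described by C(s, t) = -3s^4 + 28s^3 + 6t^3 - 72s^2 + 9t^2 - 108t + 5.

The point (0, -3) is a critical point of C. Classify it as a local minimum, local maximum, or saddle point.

The mixed partial ∂²C/∂s∂t is 0, so the Hessian at any point is diag(C_ss, C_tt) = diag(12(-3s^2 + 14s - 12), 18(2t + 1)).
At (0, -3): H = diag(-144, -90).
Both eigenvalues are negative, so H is negative definite: a local maximum.

local maximum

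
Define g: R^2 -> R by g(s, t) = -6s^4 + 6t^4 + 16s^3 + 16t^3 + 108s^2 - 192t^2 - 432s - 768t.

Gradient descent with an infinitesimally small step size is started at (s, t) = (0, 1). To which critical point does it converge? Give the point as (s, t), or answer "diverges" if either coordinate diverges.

g is separable, so gradient descent decouples: s follows -∂g/∂s, t follows -∂g/∂t.
∂g/∂s = -24(s - 3)(s - 2)(s + 3); at s=0 this is -432, so s increases.
∂g/∂t = 24(t - 4)(t + 2)(t + 4); at t=1 this is -1080, so t increases.
s converges to its nearest critical value 2 (a local min of the s-part); t converges to 4. The iterate converges to (2, 4).

(2, 4)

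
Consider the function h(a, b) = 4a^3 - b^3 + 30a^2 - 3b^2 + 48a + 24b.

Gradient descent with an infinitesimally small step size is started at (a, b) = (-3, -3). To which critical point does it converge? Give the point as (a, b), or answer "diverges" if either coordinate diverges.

(-1, -4)

h is separable, so gradient descent decouples: a follows -∂h/∂a, b follows -∂h/∂b.
∂h/∂a = 12(a + 1)(a + 4); at a=-3 this is -24, so a increases.
∂h/∂b = -3(b - 2)(b + 4); at b=-3 this is 15, so b decreases.
a converges to its nearest critical value -1 (a local min of the a-part); b converges to -4. The iterate converges to (-1, -4).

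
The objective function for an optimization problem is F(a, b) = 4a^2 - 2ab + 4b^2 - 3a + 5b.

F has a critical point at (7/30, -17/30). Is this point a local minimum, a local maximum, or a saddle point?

local minimum

The Hessian of F is constant: H = [[8, -2], [-2, 8]].
det(H) = 8·8 − (-2)² = 60.
det(H) > 0 and tr(H) = 16 > 0, so H is positive definite and the point is a local minimum.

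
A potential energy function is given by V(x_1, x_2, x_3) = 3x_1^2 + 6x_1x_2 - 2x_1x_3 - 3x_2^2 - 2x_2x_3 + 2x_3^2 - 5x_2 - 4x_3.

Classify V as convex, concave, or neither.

V is quadratic, so its Hessian is the constant matrix H = [[6, 6, -2], [6, -6, -2], [-2, -2, 4]].
Leading principal minors: 6, -72, -240.
Neither pattern holds ⇒ H is indefinite ⇒ neither convex nor concave.

neither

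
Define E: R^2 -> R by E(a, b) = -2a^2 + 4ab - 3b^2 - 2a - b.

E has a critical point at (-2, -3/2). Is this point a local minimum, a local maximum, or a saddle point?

local maximum

The Hessian of E is constant: H = [[-4, 4], [4, -6]].
det(H) = (-4)·(-6) − 4² = 8.
det(H) > 0 and tr(H) = -10 < 0, so H is negative definite and the point is a local maximum.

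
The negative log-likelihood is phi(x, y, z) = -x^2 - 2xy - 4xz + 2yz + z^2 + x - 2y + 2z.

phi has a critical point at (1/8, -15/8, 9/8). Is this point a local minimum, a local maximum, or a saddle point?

saddle point

The Hessian is constant: H = [[-2, -2, -4], [-2, 0, 2], [-4, 2, 2]].
Leading principal minors: Δ₁ = -2, Δ₂ = -4, Δ₃ = 32.
The minors fit neither the all-positive nor the alternating-sign pattern, so H is indefinite: a saddle point.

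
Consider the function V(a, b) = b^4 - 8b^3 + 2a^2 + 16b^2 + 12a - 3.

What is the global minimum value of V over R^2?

V(a,b) separates as P(a) + Q(b) − 3, so its minimum is min P + min Q − 3.
P'(a) = 4a + 12 vanishes at a ∈ {-3}; Q'(b) = 4b(b - 4)(b - 2) vanishes at b ∈ {0, 2, 4}.
Local minima of P (where P''>0): P(-3)=-18. Local minima of Q: Q(0)=0, Q(4)=0.
So the global minimum of V is P(-3) + Q(0) − 3 = -18 + 0 − 3 = -21, attained at (-3, 0).

-21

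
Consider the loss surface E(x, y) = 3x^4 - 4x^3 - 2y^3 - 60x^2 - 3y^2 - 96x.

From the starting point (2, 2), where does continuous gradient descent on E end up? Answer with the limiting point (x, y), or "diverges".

diverges

E is separable, so gradient descent decouples: x follows -∂E/∂x, y follows -∂E/∂y.
∂E/∂x = 12(x - 4)(x + 1)(x + 2); at x=2 this is -288, so x increases.
∂E/∂y = -6y(y + 1); at y=2 this is -36, so y increases.
The y-coordinate has no critical point in that direction and runs off to infinity.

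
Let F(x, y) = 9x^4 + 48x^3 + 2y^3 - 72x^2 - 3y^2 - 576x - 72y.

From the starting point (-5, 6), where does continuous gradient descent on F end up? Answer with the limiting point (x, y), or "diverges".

F is separable, so gradient descent decouples: x follows -∂F/∂x, y follows -∂F/∂y.
∂F/∂x = 36(x - 2)(x + 2)(x + 4); at x=-5 this is -756, so x increases.
∂F/∂y = 6(y - 4)(y + 3); at y=6 this is 108, so y decreases.
x converges to its nearest critical value -4 (a local min of the x-part); y converges to 4. The iterate converges to (-4, 4).

(-4, 4)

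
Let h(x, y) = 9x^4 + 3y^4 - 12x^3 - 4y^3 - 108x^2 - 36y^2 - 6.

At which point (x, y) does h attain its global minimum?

(3, 3)

h(x,y) separates as P(x) + Q(y) − 6, so its minimum is min P + min Q − 6.
P'(x) = 36x(x - 3)(x + 2) vanishes at x ∈ {-2, 0, 3}; Q'(y) = 12y(y - 3)(y + 2) vanishes at y ∈ {-2, 0, 3}.
Local minima of P (where P''>0): P(-2)=-192, P(3)=-567. Local minima of Q: Q(-2)=-64, Q(3)=-189.
So the global minimum of h is P(3) + Q(3) − 6 = -567 − 189 − 6 = -762, attained at (3, 3).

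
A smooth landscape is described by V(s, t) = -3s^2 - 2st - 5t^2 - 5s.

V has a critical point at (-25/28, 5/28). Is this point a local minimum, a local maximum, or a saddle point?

local maximum

The Hessian of V is constant: H = [[-6, -2], [-2, -10]].
det(H) = (-6)·(-10) − (-2)² = 56.
det(H) > 0 and tr(H) = -16 < 0, so H is negative definite and the point is a local maximum.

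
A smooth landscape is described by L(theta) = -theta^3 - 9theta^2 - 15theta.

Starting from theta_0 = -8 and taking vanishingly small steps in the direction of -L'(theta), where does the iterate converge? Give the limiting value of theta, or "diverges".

-5

L'(theta) = -3(theta + 1)(theta + 5), so L'(-8) = -63.
Gradient descent moves in the -L' direction, i.e. theta is increasing.
The nearest critical point in that direction is theta = -5, where L'' = 12 > 0 (a local minimum). The iterate converges there.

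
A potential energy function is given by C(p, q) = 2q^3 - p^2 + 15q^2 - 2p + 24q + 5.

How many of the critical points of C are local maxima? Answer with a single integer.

C separates as a function of p plus a function of q, so ∇C=0 decouples.
∂C/∂p = -2(p + 1) = 0 at p ∈ {-1}; ∂C/∂q = 6(q + 1)(q + 4) = 0 at q ∈ {-4, -1}.
The Hessian is diagonal: diag(C_pp, C_qq). Second derivatives: C_pp(-1)=-2; C_qq(-4)=-18, C_qq(-1)=18.
Local maxima occur where both diagonal entries negative: (-1, -4). Count: 1.

1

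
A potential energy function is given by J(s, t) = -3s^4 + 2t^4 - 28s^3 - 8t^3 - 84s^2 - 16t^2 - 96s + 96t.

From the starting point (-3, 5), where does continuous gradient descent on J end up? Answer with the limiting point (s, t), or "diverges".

J is separable, so gradient descent decouples: s follows -∂J/∂s, t follows -∂J/∂t.
∂J/∂s = -12(s + 1)(s + 2)(s + 4); at s=-3 this is -24, so s increases.
∂J/∂t = 8(t - 3)(t - 2)(t + 2); at t=5 this is 336, so t decreases.
s converges to its nearest critical value -2 (a local min of the s-part); t converges to 3. The iterate converges to (-2, 3).

(-2, 3)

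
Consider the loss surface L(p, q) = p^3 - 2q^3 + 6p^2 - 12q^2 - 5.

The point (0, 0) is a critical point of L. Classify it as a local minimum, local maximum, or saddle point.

saddle point

The mixed partial ∂²L/∂p∂q is 0, so the Hessian at any point is diag(L_pp, L_qq) = diag(6(p + 2), -12(q + 2)).
At (0, 0): H = diag(12, -24).
The eigenvalues have opposite signs, so H is indefinite: a saddle point.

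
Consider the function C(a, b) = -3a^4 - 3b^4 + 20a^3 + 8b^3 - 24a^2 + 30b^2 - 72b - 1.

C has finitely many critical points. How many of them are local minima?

C separates as a function of a plus a function of b, so ∇C=0 decouples.
∂C/∂a = -12a(a - 4)(a - 1) = 0 at a ∈ {0, 1, 4}; ∂C/∂b = -12(b - 3)(b - 1)(b + 2) = 0 at b ∈ {-2, 1, 3}.
The Hessian is diagonal: diag(C_aa, C_bb). Second derivatives: C_aa(0)=-48, C_aa(1)=36, C_aa(4)=-144; C_bb(-2)=-180, C_bb(1)=72, C_bb(3)=-120.
Local minima occur where both diagonal entries positive: (1, 1). Count: 1.

1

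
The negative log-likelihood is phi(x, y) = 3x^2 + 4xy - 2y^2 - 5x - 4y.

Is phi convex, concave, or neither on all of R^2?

neither

phi is quadratic, so its Hessian is the constant matrix H = [[6, 4], [4, -4]].
det(H) = -40, tr(H) = 2.
det(H) < 0, so H is indefinite: neither convex nor concave.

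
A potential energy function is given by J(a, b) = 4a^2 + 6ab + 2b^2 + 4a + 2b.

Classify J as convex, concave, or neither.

J is quadratic, so its Hessian is the constant matrix H = [[8, 6], [6, 4]].
det(H) = -4, tr(H) = 12.
det(H) < 0, so H is indefinite: neither convex nor concave.

neither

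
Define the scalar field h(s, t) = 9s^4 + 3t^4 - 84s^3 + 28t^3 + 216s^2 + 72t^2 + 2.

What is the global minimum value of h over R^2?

2

h(s,t) separates as P(s) + Q(t) + 2, so its minimum is min P + min Q + 2.
P'(s) = 36s(s - 4)(s - 3) vanishes at s ∈ {0, 3, 4}; Q'(t) = 12t(t + 3)(t + 4) vanishes at t ∈ {-4, -3, 0}.
Local minima of P (where P''>0): P(0)=0, P(4)=384. Local minima of Q: Q(-4)=128, Q(0)=0.
So the global minimum of h is P(0) + Q(0) + 2 = 0 + 0 + 2 = 2, attained at (0, 0).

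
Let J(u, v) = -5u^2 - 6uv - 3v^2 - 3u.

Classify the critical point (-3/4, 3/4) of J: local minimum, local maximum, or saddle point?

local maximum

The Hessian of J is constant: H = [[-10, -6], [-6, -6]].
det(H) = (-10)·(-6) − (-6)² = 24.
det(H) > 0 and tr(H) = -16 < 0, so H is negative definite and the point is a local maximum.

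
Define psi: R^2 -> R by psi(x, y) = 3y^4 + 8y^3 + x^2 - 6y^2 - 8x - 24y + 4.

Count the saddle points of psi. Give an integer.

psi separates as a function of x plus a function of y, so ∇psi=0 decouples.
∂psi/∂x = 2(x - 4) = 0 at x ∈ {4}; ∂psi/∂y = 12(y - 1)(y + 1)(y + 2) = 0 at y ∈ {-2, -1, 1}.
The Hessian is diagonal: diag(psi_xx, psi_yy). Second derivatives: psi_xx(4)=2; psi_yy(-2)=36, psi_yy(-1)=-24, psi_yy(1)=72.
Saddle points occur where the two diagonal entries have opposite signs: (4, -1). Count: 1.

1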